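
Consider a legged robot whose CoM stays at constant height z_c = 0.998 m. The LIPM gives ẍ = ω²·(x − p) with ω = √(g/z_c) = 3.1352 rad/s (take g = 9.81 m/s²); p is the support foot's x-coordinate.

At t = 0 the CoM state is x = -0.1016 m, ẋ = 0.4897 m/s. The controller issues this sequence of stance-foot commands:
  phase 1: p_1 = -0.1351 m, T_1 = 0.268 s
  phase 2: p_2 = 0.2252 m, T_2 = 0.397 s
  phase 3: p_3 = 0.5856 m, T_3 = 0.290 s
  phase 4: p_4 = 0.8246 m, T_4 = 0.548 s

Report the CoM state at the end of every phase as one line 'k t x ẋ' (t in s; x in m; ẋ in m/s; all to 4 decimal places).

phase 1: p=-0.1351, T=0.268, ωT=0.840234, cosh=1.374259, sinh=0.942649; start (x,ẋ)=(-0.101600, 0.489700) → end (x,ẋ)=(0.058174, 0.771980)
phase 2: p=0.2252, T=0.397, ωT=1.244674, cosh=1.879919, sinh=1.591885; start (x,ẋ)=(0.058174, 0.771980) → end (x,ẋ)=(0.303174, 0.617654)
phase 3: p=0.5856, T=0.290, ωT=0.909208, cosh=1.442599, sinh=1.039756; start (x,ẋ)=(0.303174, 0.617654) → end (x,ẋ)=(0.383012, -0.029635)
phase 4: p=0.8246, T=0.548, ωT=1.718090, cosh=2.876639, sinh=2.697231; start (x,ẋ)=(0.383012, -0.029635) → end (x,ẋ)=(-0.471186, -3.819480)

1 0.2680 0.0582 0.7720
2 0.6650 0.3032 0.6177
3 0.9550 0.3830 -0.0296
4 1.5030 -0.4712 -3.8195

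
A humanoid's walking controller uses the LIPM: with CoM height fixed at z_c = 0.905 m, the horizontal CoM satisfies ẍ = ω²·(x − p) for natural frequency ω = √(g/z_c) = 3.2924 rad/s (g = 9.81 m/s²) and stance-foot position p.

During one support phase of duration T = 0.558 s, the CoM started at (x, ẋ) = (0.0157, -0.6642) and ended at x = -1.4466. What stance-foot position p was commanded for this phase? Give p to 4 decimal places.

ωT = 3.2924·0.558 = 1.837159; cosh(ωT) = 3.218973, sinh(ωT) = 3.059704
x(T) = p + (x₀−p)·cosh(ωT) + (ẋ₀/ω)·sinh(ωT) ⇒ p·(1 − cosh) = x(T) − x₀·cosh − (ẋ₀/ω)·sinh
numerator   = -1.4466 − (0.0157)·3.218973 − (-0.6642/3.2924)·3.059704 = -0.879881
denominator = 1 − 3.218973 = -2.218973
p = -0.879881 / -2.218973 = 0.3965

p = 0.3965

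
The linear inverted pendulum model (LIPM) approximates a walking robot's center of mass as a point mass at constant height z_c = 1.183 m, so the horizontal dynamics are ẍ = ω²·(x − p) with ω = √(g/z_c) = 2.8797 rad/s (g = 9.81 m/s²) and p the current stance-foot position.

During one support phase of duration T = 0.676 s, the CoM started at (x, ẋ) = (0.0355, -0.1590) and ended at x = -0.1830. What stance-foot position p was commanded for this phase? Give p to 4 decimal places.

p = 0.0468

ωT = 2.8797·0.676 = 1.946677; cosh(ωT) = 3.574060, sinh(ωT) = 3.431312
x(T) = p + (x₀−p)·cosh(ωT) + (ẋ₀/ω)·sinh(ωT) ⇒ p·(1 − cosh) = x(T) − x₀·cosh − (ẋ₀/ω)·sinh
numerator   = -0.1830 − (0.0355)·3.574060 − (-0.1590/2.8797)·3.431312 = -0.120422
denominator = 1 − 3.574060 = -2.574060
p = -0.120422 / -2.574060 = 0.0468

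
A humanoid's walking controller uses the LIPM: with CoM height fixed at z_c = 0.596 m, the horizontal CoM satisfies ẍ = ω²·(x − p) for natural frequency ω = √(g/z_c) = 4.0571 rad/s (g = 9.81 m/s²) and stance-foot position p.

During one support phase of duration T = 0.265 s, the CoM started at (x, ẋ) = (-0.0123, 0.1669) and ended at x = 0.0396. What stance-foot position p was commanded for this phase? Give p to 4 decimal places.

ωT = 4.0571·0.265 = 1.075132; cosh(ωT) = 1.635816, sinh(ωT) = 1.294563
x(T) = p + (x₀−p)·cosh(ωT) + (ẋ₀/ω)·sinh(ωT) ⇒ p·(1 − cosh) = x(T) − x₀·cosh − (ẋ₀/ω)·sinh
numerator   = 0.0396 − (-0.0123)·1.635816 − (0.1669/4.0571)·1.294563 = 0.006465
denominator = 1 − 1.635816 = -0.635816
p = 0.006465 / -0.635816 = -0.0102

p = -0.0102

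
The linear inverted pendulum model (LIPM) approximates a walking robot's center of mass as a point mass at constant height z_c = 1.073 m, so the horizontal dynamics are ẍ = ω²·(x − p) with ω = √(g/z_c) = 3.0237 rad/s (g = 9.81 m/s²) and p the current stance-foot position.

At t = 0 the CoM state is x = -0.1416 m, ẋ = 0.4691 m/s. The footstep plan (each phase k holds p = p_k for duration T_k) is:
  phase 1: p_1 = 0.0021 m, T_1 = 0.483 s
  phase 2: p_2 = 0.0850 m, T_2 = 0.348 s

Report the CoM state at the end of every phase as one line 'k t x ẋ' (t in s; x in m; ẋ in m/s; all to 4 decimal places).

phase 1: p=0.0021, T=0.483, ωT=1.460447, cosh=2.270009, sinh=2.037876; start (x,ẋ)=(-0.141600, 0.469100) → end (x,ẋ)=(-0.007942, 0.179392)
phase 2: p=0.0850, T=0.348, ωT=1.052248, cosh=1.606617, sinh=1.257465; start (x,ẋ)=(-0.007942, 0.179392) → end (x,ẋ)=(0.010282, -0.065169)

1 0.4830 -0.0079 0.1794
2 0.8310 0.0103 -0.0652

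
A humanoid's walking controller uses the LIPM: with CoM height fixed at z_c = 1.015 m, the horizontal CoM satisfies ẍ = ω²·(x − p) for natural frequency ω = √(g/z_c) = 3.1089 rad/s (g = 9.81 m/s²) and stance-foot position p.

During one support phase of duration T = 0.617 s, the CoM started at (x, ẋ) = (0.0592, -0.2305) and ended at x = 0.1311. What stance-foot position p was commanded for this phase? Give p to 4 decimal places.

ωT = 3.1089·0.617 = 1.918191; cosh(ωT) = 3.477752, sinh(ωT) = 3.330880
x(T) = p + (x₀−p)·cosh(ωT) + (ẋ₀/ω)·sinh(ωT) ⇒ p·(1 − cosh) = x(T) − x₀·cosh − (ẋ₀/ω)·sinh
numerator   = 0.1311 − (0.0592)·3.477752 − (-0.2305/3.1089)·3.330880 = 0.172175
denominator = 1 − 3.477752 = -2.477752
p = 0.172175 / -2.477752 = -0.0695

p = -0.0695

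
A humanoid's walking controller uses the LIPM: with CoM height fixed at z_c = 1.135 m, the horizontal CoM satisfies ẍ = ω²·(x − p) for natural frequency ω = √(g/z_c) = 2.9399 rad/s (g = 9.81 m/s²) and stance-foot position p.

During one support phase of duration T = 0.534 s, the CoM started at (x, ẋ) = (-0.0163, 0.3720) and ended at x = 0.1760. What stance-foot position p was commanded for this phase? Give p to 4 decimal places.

p = 0.0491

ωT = 2.9399·0.534 = 1.569907; cosh(ωT) = 2.507132, sinh(ωT) = 2.299067
x(T) = p + (x₀−p)·cosh(ωT) + (ẋ₀/ω)·sinh(ωT) ⇒ p·(1 − cosh) = x(T) − x₀·cosh − (ẋ₀/ω)·sinh
numerator   = 0.1760 − (-0.0163)·2.507132 − (0.3720/2.9399)·2.299067 = -0.074046
denominator = 1 − 2.507132 = -1.507132
p = -0.074046 / -1.507132 = 0.0491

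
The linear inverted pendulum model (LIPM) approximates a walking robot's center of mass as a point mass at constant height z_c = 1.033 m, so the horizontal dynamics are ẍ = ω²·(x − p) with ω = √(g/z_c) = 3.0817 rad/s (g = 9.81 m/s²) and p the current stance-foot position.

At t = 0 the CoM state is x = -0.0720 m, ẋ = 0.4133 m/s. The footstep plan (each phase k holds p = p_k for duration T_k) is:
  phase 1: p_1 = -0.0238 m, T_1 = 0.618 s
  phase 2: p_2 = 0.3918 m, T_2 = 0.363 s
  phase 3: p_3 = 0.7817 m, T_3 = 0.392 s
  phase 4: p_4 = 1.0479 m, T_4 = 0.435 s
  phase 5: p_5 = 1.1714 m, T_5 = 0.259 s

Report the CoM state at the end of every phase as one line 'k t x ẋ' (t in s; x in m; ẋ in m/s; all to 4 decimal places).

phase 1: p=-0.0238, T=0.618, ωT=1.904491, cosh=3.432442, sinh=3.283544; start (x,ẋ)=(-0.072000, 0.413300) → end (x,ẋ)=(0.251126, 0.930898)
phase 2: p=0.3918, T=0.363, ωT=1.118657, cosh=1.693730, sinh=1.367011; start (x,ẋ)=(0.251126, 0.930898) → end (x,ẋ)=(0.566474, 0.984070)
phase 3: p=0.7817, T=0.392, ωT=1.208026, cosh=1.822830, sinh=1.524043; start (x,ẋ)=(0.566474, 0.984070) → end (x,ẋ)=(0.876048, 0.782952)
phase 4: p=1.0479, T=0.435, ωT=1.340539, cosh=2.041404, sinh=1.779700; start (x,ẋ)=(0.876048, 0.782952) → end (x,ẋ)=(1.149239, 0.655797)
phase 5: p=1.1714, T=0.259, ωT=0.798160, cosh=1.335803, sinh=0.885647; start (x,ẋ)=(1.149239, 0.655797) → end (x,ẋ)=(1.330266, 0.815532)

1 0.6180 0.2511 0.9309
2 0.9810 0.5665 0.9841
3 1.3730 0.8760 0.7830
4 1.8080 1.1492 0.6558
5 2.0670 1.3303 0.8155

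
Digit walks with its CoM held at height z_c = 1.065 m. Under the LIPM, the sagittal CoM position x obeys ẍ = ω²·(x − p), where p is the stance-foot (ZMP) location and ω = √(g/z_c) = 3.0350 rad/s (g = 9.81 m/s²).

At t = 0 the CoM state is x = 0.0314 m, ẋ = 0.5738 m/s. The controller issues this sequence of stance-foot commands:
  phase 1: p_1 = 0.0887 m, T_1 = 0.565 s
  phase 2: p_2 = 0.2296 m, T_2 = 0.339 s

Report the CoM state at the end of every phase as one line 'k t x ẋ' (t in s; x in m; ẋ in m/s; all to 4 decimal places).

1 0.5650 0.4325 1.1781
2 0.9040 1.0234 2.6101

phase 1: p=0.0887, T=0.565, ωT=1.714775, cosh=2.867715, sinh=2.687711; start (x,ẋ)=(0.031400, 0.573800) → end (x,ẋ)=(0.432521, 1.178087)
phase 2: p=0.2296, T=0.339, ωT=1.028865, cosh=1.577650, sinh=1.220238; start (x,ẋ)=(0.432521, 1.178087) → end (x,ẋ)=(1.023395, 2.610112)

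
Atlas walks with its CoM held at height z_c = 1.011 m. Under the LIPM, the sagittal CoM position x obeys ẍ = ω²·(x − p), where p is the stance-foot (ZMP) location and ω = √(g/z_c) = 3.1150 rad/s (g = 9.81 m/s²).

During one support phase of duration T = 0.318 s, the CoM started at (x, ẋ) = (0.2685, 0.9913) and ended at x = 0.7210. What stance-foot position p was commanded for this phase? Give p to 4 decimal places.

p = 0.1123

ωT = 3.1150·0.318 = 0.990570; cosh(ωT) = 1.532067, sinh(ωT) = 1.160702
x(T) = p + (x₀−p)·cosh(ωT) + (ẋ₀/ω)·sinh(ωT) ⇒ p·(1 − cosh) = x(T) − x₀·cosh − (ẋ₀/ω)·sinh
numerator   = 0.7210 − (0.2685)·1.532067 − (0.9913/3.1150)·1.160702 = -0.059735
denominator = 1 − 1.532067 = -0.532067
p = -0.059735 / -0.532067 = 0.1123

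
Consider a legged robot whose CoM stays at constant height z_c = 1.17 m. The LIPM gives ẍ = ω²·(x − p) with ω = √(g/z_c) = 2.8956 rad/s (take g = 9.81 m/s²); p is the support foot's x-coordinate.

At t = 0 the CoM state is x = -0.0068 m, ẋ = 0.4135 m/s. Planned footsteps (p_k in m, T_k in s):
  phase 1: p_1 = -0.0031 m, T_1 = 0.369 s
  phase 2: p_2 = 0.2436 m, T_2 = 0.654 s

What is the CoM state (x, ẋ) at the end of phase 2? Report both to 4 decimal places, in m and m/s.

phase 1: p=-0.0031, T=0.369, ωT=1.068476, cosh=1.627236, sinh=1.283705; start (x,ẋ)=(-0.006800, 0.413500) → end (x,ẋ)=(0.174196, 0.659109)
phase 2: p=0.2436, T=0.654, ωT=1.893722, cosh=3.397283, sinh=3.246772; start (x,ẋ)=(0.174196, 0.659109) → end (x,ẋ)=(0.746859, 1.586687)

x = 0.7469, ẋ = 1.5867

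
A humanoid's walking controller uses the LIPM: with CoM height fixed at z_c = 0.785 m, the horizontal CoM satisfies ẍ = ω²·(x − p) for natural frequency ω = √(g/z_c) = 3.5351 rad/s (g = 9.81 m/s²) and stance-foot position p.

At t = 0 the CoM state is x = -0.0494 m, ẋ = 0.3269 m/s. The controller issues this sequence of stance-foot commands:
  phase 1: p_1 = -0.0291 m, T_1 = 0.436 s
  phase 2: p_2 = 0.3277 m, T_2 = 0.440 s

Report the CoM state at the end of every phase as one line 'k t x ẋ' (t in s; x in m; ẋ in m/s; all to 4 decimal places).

phase 1: p=-0.0291, T=0.436, ωT=1.541304, cosh=2.442388, sinh=2.228287; start (x,ẋ)=(-0.049400, 0.326900) → end (x,ẋ)=(0.127375, 0.638509)
phase 2: p=0.3277, T=0.440, ωT=1.555444, cosh=2.474143, sinh=2.263047; start (x,ẋ)=(0.127375, 0.638509) → end (x,ẋ)=(0.240819, -0.022856)

1 0.4360 0.1274 0.6385
2 0.8760 0.2408 -0.0229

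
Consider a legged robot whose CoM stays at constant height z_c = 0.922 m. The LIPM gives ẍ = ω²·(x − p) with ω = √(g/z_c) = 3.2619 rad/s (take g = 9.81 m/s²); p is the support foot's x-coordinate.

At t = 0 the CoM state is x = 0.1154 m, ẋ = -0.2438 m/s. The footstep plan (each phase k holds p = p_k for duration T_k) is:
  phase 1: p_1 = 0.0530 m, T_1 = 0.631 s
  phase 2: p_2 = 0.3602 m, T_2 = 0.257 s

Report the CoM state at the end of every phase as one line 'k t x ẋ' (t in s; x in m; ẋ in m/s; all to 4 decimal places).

phase 1: p=0.0530, T=0.631, ωT=2.058259, cosh=3.979999, sinh=3.852323; start (x,ẋ)=(0.115400, -0.243800) → end (x,ẋ)=(0.013423, -0.186212)
phase 2: p=0.3602, T=0.257, ωT=0.838308, cosh=1.372447, sinh=0.940005; start (x,ẋ)=(0.013423, -0.186212) → end (x,ẋ)=(-0.169395, -1.318856)

1 0.6310 0.0134 -0.1862
2 0.8880 -0.1694 -1.3189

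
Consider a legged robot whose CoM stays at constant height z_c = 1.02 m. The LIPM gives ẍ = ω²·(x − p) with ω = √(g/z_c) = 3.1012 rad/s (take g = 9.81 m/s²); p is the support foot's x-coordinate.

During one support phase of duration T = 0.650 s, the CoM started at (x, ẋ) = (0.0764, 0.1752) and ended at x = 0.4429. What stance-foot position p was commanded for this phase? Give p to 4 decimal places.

p = 0.0203

ωT = 3.1012·0.650 = 2.015780; cosh(ωT) = 3.819898, sinh(ωT) = 3.686682
x(T) = p + (x₀−p)·cosh(ωT) + (ẋ₀/ω)·sinh(ωT) ⇒ p·(1 − cosh) = x(T) − x₀·cosh − (ẋ₀/ω)·sinh
numerator   = 0.4429 − (0.0764)·3.819898 − (0.1752/3.1012)·3.686682 = -0.057217
denominator = 1 − 3.819898 = -2.819898
p = -0.057217 / -2.819898 = 0.0203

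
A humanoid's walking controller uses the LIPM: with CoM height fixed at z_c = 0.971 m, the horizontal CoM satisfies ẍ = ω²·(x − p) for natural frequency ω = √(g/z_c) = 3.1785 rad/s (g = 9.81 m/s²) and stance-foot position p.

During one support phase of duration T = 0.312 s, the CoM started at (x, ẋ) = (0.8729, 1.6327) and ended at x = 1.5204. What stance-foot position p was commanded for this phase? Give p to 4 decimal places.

p = 0.7784

ωT = 3.1785·0.312 = 0.991692; cosh(ωT) = 1.533370, sinh(ωT) = 1.162422
x(T) = p + (x₀−p)·cosh(ωT) + (ẋ₀/ω)·sinh(ωT) ⇒ p·(1 − cosh) = x(T) − x₀·cosh − (ẋ₀/ω)·sinh
numerator   = 1.5204 − (0.8729)·1.533370 − (1.6327/3.1785)·1.162422 = -0.415180
denominator = 1 − 1.533370 = -0.533370
p = -0.415180 / -0.533370 = 0.7784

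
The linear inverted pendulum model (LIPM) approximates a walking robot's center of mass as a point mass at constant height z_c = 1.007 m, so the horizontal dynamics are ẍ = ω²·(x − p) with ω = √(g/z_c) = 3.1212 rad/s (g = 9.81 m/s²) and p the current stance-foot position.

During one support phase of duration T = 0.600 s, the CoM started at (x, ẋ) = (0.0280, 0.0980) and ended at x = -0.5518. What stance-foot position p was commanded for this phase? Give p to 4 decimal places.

ωT = 3.1212·0.600 = 1.872720; cosh(ωT) = 3.329837, sinh(ωT) = 3.176132
x(T) = p + (x₀−p)·cosh(ωT) + (ẋ₀/ω)·sinh(ωT) ⇒ p·(1 − cosh) = x(T) − x₀·cosh − (ẋ₀/ω)·sinh
numerator   = -0.5518 − (0.0280)·3.329837 − (0.0980/3.1212)·3.176132 = -0.744760
denominator = 1 − 3.329837 = -2.329837
p = -0.744760 / -2.329837 = 0.3197

p = 0.3197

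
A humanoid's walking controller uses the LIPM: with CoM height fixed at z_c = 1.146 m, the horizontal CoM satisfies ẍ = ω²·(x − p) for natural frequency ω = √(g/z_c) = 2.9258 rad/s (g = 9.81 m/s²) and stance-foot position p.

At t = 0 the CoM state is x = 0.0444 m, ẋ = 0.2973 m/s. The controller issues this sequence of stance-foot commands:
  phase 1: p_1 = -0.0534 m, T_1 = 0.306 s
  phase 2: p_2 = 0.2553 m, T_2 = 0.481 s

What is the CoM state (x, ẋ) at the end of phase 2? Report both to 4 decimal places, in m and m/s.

x = 0.5839, ẋ = 1.1836

phase 1: p=-0.0534, T=0.306, ωT=0.895295, cosh=1.428272, sinh=1.019785; start (x,ẋ)=(0.044400, 0.297300) → end (x,ẋ)=(0.189909, 0.716430)
phase 2: p=0.2553, T=0.481, ωT=1.407310, cosh=2.164876, sinh=1.920075; start (x,ẋ)=(0.189909, 0.716430) → end (x,ẋ)=(0.583898, 1.183630)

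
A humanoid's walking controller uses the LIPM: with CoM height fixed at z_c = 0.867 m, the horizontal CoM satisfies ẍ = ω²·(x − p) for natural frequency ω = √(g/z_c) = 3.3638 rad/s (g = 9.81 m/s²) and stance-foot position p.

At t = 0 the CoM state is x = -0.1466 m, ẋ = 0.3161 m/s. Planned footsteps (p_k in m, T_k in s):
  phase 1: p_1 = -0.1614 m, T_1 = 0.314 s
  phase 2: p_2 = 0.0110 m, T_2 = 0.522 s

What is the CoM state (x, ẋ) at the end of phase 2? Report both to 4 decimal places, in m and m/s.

x = 0.4000, ẋ = 1.4248

phase 1: p=-0.1614, T=0.314, ωT=1.056233, cosh=1.611641, sinh=1.263878; start (x,ẋ)=(-0.146600, 0.316100) → end (x,ẋ)=(-0.018780, 0.572361)
phase 2: p=0.0110, T=0.522, ωT=1.755904, cosh=2.980714, sinh=2.807962; start (x,ẋ)=(-0.018780, 0.572361) → end (x,ẋ)=(0.400019, 1.424762)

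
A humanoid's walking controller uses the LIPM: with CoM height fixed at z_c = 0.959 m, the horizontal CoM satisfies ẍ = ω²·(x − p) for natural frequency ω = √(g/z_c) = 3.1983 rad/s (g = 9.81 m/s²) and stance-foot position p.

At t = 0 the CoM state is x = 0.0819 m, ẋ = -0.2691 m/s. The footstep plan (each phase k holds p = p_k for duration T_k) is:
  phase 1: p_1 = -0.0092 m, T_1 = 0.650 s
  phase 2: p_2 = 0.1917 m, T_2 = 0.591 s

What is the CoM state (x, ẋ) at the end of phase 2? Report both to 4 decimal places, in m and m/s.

phase 1: p=-0.0092, T=0.650, ωT=2.078895, cosh=4.060349, sinh=3.935280; start (x,ẋ)=(0.081900, -0.269100) → end (x,ẋ)=(0.029589, 0.053964)
phase 2: p=0.1917, T=0.591, ωT=1.890195, cosh=3.385852, sinh=3.234810; start (x,ẋ)=(0.029589, 0.053964) → end (x,ẋ)=(-0.302603, -1.494466)

x = -0.3026, ẋ = -1.4945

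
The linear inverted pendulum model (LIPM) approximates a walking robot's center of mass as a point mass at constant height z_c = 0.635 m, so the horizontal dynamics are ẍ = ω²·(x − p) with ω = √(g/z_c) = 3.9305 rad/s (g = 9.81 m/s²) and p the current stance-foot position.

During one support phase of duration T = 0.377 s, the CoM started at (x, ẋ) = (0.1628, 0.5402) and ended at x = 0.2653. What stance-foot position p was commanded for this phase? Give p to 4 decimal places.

p = 0.3031

ωT = 3.9305·0.377 = 1.481799; cosh(ωT) = 2.314041, sinh(ωT) = 2.086812
x(T) = p + (x₀−p)·cosh(ωT) + (ẋ₀/ω)·sinh(ωT) ⇒ p·(1 − cosh) = x(T) − x₀·cosh − (ẋ₀/ω)·sinh
numerator   = 0.2653 − (0.1628)·2.314041 − (0.5402/3.9305)·2.086812 = -0.398233
denominator = 1 − 2.314041 = -1.314041
p = -0.398233 / -1.314041 = 0.3031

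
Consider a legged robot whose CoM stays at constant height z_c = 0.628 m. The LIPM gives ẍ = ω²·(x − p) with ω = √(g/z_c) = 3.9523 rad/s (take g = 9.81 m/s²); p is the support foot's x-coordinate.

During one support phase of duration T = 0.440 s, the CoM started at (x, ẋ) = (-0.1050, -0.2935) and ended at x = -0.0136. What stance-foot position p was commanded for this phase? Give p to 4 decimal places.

ωT = 3.9523·0.440 = 1.739012; cosh(ωT) = 2.933706, sinh(ωT) = 2.758012
x(T) = p + (x₀−p)·cosh(ωT) + (ẋ₀/ω)·sinh(ωT) ⇒ p·(1 − cosh) = x(T) − x₀·cosh − (ẋ₀/ω)·sinh
numerator   = -0.0136 − (-0.1050)·2.933706 − (-0.2935/3.9523)·2.758012 = 0.499251
denominator = 1 − 2.933706 = -1.933706
p = 0.499251 / -1.933706 = -0.2582

p = -0.2582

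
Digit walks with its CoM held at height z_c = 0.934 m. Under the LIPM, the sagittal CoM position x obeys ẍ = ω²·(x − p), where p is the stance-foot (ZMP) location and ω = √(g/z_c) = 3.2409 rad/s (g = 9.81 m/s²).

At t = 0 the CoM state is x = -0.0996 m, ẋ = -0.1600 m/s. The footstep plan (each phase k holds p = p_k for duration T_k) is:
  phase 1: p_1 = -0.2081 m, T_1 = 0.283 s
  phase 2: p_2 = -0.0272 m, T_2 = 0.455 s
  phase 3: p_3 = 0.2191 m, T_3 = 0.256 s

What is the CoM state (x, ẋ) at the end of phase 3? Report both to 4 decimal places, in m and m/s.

x = -0.2878, ẋ = -1.2566

phase 1: p=-0.2081, T=0.283, ωT=0.917175, cosh=1.450929, sinh=1.051282; start (x,ẋ)=(-0.099600, -0.160000) → end (x,ẋ)=(-0.102575, 0.137522)
phase 2: p=-0.0272, T=0.455, ωT=1.474609, cosh=2.299099, sinh=2.070231; start (x,ẋ)=(-0.102575, 0.137522) → end (x,ẋ)=(-0.112648, -0.189546)
phase 3: p=0.2191, T=0.256, ωT=0.829670, cosh=1.364378, sinh=0.928185; start (x,ẋ)=(-0.112648, -0.189546) → end (x,ẋ)=(-0.287815, -1.256561)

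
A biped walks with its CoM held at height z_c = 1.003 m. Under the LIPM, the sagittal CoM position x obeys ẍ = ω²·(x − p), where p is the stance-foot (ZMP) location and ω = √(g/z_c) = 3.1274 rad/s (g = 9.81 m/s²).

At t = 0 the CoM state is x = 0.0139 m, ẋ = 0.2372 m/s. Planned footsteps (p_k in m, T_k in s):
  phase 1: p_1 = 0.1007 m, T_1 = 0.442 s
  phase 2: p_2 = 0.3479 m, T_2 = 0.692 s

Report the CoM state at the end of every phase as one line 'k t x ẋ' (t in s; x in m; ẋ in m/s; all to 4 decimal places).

1 0.4420 0.0585 -0.0044
2 1.1340 -0.9349 -3.9083

phase 1: p=0.1007, T=0.442, ωT=1.382311, cosh=2.117548, sinh=1.866550; start (x,ẋ)=(0.013900, 0.237200) → end (x,ẋ)=(0.058467, -0.004408)
phase 2: p=0.3479, T=0.692, ωT=2.164161, cosh=4.411069, sinh=4.296223; start (x,ẋ)=(0.058467, -0.004408) → end (x,ẋ)=(-0.934866, -3.908272)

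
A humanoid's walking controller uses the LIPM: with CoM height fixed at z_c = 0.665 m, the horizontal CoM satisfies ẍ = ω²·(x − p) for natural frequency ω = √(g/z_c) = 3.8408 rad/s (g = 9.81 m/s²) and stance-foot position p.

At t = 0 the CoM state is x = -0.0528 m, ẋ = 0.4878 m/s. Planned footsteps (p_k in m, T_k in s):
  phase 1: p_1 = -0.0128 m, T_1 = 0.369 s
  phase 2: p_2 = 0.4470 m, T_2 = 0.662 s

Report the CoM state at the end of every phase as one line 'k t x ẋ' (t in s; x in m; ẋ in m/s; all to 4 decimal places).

1 0.3690 0.1464 0.7671
2 1.0310 -0.2136 -2.3862

phase 1: p=-0.0128, T=0.369, ωT=1.417255, cosh=2.184079, sinh=1.941701; start (x,ẋ)=(-0.052800, 0.487800) → end (x,ẋ)=(0.146442, 0.767087)
phase 2: p=0.4470, T=0.662, ωT=2.542610, cosh=6.395732, sinh=6.317071; start (x,ẋ)=(0.146442, 0.767087) → end (x,ẋ)=(-0.213639, -2.386237)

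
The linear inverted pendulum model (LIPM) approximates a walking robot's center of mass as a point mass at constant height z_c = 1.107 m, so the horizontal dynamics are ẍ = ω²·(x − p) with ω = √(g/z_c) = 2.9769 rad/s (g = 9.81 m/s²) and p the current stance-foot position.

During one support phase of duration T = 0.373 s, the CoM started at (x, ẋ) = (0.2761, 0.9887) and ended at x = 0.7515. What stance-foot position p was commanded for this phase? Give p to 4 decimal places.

ωT = 2.9769·0.373 = 1.110384; cosh(ωT) = 1.682478, sinh(ωT) = 1.353045
x(T) = p + (x₀−p)·cosh(ωT) + (ẋ₀/ω)·sinh(ωT) ⇒ p·(1 − cosh) = x(T) − x₀·cosh − (ẋ₀/ω)·sinh
numerator   = 0.7515 − (0.2761)·1.682478 − (0.9887/2.9769)·1.353045 = -0.162411
denominator = 1 − 1.682478 = -0.682478
p = -0.162411 / -0.682478 = 0.2380

p = 0.2380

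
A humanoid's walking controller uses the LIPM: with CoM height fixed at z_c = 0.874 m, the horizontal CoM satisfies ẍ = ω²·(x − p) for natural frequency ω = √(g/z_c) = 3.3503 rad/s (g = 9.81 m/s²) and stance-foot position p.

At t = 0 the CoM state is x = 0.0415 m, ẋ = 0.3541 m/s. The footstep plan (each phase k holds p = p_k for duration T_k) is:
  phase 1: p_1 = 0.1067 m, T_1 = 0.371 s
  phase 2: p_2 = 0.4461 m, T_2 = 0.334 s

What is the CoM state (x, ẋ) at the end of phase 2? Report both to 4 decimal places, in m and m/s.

phase 1: p=0.1067, T=0.371, ωT=1.242961, cosh=1.877195, sinh=1.588667; start (x,ẋ)=(0.041500, 0.354100) → end (x,ẋ)=(0.152216, 0.317687)
phase 2: p=0.4461, T=0.334, ωT=1.119000, cosh=1.694199, sinh=1.367593; start (x,ẋ)=(0.152216, 0.317687) → end (x,ẋ)=(0.077882, -0.808305)

x = 0.0779, ẋ = -0.8083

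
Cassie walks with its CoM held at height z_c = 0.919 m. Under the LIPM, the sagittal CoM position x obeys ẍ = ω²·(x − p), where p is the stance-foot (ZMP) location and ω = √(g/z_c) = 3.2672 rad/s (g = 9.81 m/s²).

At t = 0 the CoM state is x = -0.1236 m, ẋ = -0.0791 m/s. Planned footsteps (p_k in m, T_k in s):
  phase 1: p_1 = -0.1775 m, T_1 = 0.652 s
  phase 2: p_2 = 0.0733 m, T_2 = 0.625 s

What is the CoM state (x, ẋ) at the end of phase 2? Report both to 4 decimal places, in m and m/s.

phase 1: p=-0.1775, T=0.652, ωT=2.130214, cosh=4.267741, sinh=4.148930; start (x,ẋ)=(-0.123600, -0.079100) → end (x,ẋ)=(-0.047916, 0.393057)
phase 2: p=0.0733, T=0.625, ωT=2.042000, cosh=3.917887, sinh=3.788118; start (x,ẋ)=(-0.047916, 0.393057) → end (x,ẋ)=(0.054116, 0.039721)

x = 0.0541, ẋ = 0.0397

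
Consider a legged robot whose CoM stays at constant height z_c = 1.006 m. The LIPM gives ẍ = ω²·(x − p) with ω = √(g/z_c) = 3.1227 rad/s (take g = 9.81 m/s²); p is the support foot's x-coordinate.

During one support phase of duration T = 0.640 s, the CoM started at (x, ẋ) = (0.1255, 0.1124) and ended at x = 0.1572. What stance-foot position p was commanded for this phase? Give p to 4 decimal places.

p = 0.1613

ωT = 3.1227·0.640 = 1.998528; cosh(ωT) = 3.756861, sinh(ωT) = 3.621326
x(T) = p + (x₀−p)·cosh(ωT) + (ẋ₀/ω)·sinh(ωT) ⇒ p·(1 − cosh) = x(T) − x₀·cosh − (ẋ₀/ω)·sinh
numerator   = 0.1572 − (0.1255)·3.756861 − (0.1124/3.1227)·3.621326 = -0.444634
denominator = 1 − 3.756861 = -2.756861
p = -0.444634 / -2.756861 = 0.1613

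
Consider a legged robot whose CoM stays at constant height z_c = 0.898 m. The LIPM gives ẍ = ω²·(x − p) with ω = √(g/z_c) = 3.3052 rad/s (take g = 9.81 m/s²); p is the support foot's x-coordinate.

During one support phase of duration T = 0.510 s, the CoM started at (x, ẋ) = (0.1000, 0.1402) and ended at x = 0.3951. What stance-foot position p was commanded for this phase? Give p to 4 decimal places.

ωT = 3.3052·0.510 = 1.685652; cosh(ωT) = 2.790646, sinh(ωT) = 2.605322
x(T) = p + (x₀−p)·cosh(ωT) + (ẋ₀/ω)·sinh(ωT) ⇒ p·(1 − cosh) = x(T) − x₀·cosh − (ẋ₀/ω)·sinh
numerator   = 0.3951 − (0.1000)·2.790646 − (0.1402/3.3052)·2.605322 = 0.005523
denominator = 1 − 2.790646 = -1.790646
p = 0.005523 / -1.790646 = -0.0031

p = -0.0031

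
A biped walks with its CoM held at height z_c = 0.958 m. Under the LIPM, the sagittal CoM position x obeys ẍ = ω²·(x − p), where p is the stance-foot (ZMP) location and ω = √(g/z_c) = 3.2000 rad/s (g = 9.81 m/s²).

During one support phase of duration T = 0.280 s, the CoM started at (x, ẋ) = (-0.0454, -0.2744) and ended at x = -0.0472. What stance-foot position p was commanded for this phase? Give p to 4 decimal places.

ωT = 3.2000·0.280 = 0.896000; cosh(ωT) = 1.428992, sinh(ωT) = 1.020793
x(T) = p + (x₀−p)·cosh(ωT) + (ẋ₀/ω)·sinh(ωT) ⇒ p·(1 − cosh) = x(T) − x₀·cosh − (ẋ₀/ω)·sinh
numerator   = -0.0472 − (-0.0454)·1.428992 − (-0.2744/3.2000)·1.020793 = 0.105209
denominator = 1 − 1.428992 = -0.428992
p = 0.105209 / -0.428992 = -0.2452

p = -0.2452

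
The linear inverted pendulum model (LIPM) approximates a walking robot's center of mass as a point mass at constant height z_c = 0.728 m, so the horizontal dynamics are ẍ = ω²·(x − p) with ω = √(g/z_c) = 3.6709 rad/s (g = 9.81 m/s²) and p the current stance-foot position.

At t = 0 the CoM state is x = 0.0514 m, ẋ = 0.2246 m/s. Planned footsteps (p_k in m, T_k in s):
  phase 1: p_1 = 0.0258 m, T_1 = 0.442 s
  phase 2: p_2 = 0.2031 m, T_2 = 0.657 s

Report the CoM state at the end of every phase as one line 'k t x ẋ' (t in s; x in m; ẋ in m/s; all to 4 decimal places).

1 0.4420 0.2421 0.8198
2 1.0990 1.6579 5.4011

phase 1: p=0.0258, T=0.442, ωT=1.622538, cosh=2.631664, sinh=2.434267; start (x,ẋ)=(0.051400, 0.224600) → end (x,ẋ)=(0.242109, 0.819832)
phase 2: p=0.2031, T=0.657, ωT=2.411781, cosh=5.621734, sinh=5.532078; start (x,ẋ)=(0.242109, 0.819832) → end (x,ẋ)=(1.657889, 5.401051)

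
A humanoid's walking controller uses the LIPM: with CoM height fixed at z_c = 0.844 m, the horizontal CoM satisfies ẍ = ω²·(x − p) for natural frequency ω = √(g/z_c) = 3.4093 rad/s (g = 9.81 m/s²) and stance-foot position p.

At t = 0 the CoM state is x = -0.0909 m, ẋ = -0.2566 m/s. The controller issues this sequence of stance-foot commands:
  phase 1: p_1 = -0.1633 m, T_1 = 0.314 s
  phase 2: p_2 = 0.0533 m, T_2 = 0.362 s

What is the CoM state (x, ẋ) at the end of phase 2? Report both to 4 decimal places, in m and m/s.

phase 1: p=-0.1633, T=0.314, ωT=1.070520, cosh=1.629863, sinh=1.287033; start (x,ẋ)=(-0.090900, -0.256600) → end (x,ẋ)=(-0.142166, -0.100540)
phase 2: p=0.0533, T=0.362, ωT=1.234167, cosh=1.863296, sinh=1.572218; start (x,ẋ)=(-0.142166, -0.100540) → end (x,ẋ)=(-0.357276, -1.235067)

x = -0.3573, ẋ = -1.2351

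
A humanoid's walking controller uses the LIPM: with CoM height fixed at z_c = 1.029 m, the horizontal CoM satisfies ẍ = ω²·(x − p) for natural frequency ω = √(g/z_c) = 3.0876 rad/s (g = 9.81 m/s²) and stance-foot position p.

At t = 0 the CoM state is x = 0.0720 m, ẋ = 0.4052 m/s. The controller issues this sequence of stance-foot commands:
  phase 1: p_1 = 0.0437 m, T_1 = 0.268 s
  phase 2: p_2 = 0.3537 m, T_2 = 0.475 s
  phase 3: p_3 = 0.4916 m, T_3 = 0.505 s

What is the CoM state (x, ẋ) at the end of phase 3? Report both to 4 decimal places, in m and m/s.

phase 1: p=0.0437, T=0.268, ωT=0.827477, cosh=1.362345, sinh=0.925194; start (x,ẋ)=(0.072000, 0.405200) → end (x,ẋ)=(0.203672, 0.632865)
phase 2: p=0.3537, T=0.475, ωT=1.466610, cosh=2.282611, sinh=2.051905; start (x,ẋ)=(0.203672, 0.632865) → end (x,ẋ)=(0.431823, 0.494087)
phase 3: p=0.4916, T=0.505, ωT=1.559238, cosh=2.482746, sinh=2.272450; start (x,ẋ)=(0.431823, 0.494087) → end (x,ẋ)=(0.706833, 0.807271)

x = 0.7068, ẋ = 0.8073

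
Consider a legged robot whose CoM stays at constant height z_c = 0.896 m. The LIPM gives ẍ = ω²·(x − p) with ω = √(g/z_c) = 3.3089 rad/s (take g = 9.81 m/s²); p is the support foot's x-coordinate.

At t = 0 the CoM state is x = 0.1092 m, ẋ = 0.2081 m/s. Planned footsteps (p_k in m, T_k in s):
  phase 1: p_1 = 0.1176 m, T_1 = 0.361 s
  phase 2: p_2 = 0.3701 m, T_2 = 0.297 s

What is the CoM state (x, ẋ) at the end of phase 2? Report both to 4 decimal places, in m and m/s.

phase 1: p=0.1176, T=0.361, ωT=1.194513, cosh=1.802400, sinh=1.499549; start (x,ẋ)=(0.109200, 0.208100) → end (x,ẋ)=(0.196768, 0.333400)
phase 2: p=0.3701, T=0.297, ωT=0.982743, cosh=1.523029, sinh=1.148746; start (x,ẋ)=(0.196768, 0.333400) → end (x,ẋ)=(0.221856, -0.151072)

x = 0.2219, ẋ = -0.1511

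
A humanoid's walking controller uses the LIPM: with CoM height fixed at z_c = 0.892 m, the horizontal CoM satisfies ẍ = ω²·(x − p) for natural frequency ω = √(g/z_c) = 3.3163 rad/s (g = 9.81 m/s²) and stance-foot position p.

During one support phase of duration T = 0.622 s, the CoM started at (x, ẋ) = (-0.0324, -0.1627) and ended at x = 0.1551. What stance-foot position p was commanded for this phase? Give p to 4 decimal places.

ωT = 3.3163·0.622 = 2.062739; cosh(ωT) = 3.997296, sinh(ωT) = 3.870190
x(T) = p + (x₀−p)·cosh(ωT) + (ẋ₀/ω)·sinh(ωT) ⇒ p·(1 − cosh) = x(T) − x₀·cosh − (ẋ₀/ω)·sinh
numerator   = 0.1551 − (-0.0324)·3.997296 − (-0.1627/3.3163)·3.870190 = 0.474487
denominator = 1 − 3.997296 = -2.997296
p = 0.474487 / -2.997296 = -0.1583

p = -0.1583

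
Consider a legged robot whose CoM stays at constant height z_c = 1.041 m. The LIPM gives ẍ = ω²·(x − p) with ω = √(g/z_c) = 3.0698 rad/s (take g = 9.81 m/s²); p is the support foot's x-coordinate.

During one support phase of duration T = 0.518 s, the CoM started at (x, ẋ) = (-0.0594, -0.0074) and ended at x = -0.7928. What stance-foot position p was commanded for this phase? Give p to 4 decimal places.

ωT = 3.0698·0.518 = 1.590156; cosh(ωT) = 2.554205, sinh(ωT) = 2.350311
x(T) = p + (x₀−p)·cosh(ωT) + (ẋ₀/ω)·sinh(ωT) ⇒ p·(1 − cosh) = x(T) − x₀·cosh − (ẋ₀/ω)·sinh
numerator   = -0.7928 − (-0.0594)·2.554205 − (-0.0074/3.0698)·2.350311 = -0.635415
denominator = 1 − 2.554205 = -1.554205
p = -0.635415 / -1.554205 = 0.4088

p = 0.4088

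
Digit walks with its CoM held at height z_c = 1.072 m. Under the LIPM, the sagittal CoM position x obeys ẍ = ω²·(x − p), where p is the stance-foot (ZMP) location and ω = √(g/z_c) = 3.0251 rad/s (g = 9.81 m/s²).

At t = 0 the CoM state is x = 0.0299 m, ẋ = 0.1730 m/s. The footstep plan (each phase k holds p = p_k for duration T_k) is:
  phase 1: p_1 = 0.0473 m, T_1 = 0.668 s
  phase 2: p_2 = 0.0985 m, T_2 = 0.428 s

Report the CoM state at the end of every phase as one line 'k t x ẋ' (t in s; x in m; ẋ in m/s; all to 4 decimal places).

phase 1: p=0.0473, T=0.668, ωT=2.020767, cosh=3.838331, sinh=3.705777; start (x,ẋ)=(0.029900, 0.173000) → end (x,ẋ)=(0.192440, 0.468971)
phase 2: p=0.0985, T=0.428, ωT=1.294743, cosh=1.962013, sinh=1.688044; start (x,ẋ)=(0.192440, 0.468971) → end (x,ẋ)=(0.544503, 1.399831)

1 0.6680 0.1924 0.4690
2 1.0960 0.5445 1.3998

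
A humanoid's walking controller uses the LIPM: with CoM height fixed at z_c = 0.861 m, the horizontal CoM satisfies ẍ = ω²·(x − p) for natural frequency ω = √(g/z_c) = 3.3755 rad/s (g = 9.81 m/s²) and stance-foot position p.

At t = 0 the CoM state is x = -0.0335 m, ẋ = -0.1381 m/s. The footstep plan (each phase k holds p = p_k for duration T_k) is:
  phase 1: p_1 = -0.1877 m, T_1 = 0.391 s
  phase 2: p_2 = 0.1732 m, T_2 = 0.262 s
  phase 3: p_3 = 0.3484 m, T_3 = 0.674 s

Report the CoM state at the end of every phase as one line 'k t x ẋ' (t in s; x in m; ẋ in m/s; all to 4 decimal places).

1 0.3910 0.0504 0.6276
2 0.6530 0.1859 0.4731
3 1.3270 0.2239 -0.3151

phase 1: p=-0.1877, T=0.391, ωT=1.319821, cosh=2.004966, sinh=1.737783; start (x,ẋ)=(-0.033500, -0.138100) → end (x,ẋ)=(0.050369, 0.627634)
phase 2: p=0.1732, T=0.262, ωT=0.884381, cosh=1.417227, sinh=1.004258; start (x,ẋ)=(0.050369, 0.627634) → end (x,ẋ)=(0.185850, 0.473118)
phase 3: p=0.3484, T=0.674, ωT=2.275087, cosh=4.915777, sinh=4.812989; start (x,ẋ)=(0.185850, 0.473118) → end (x,ẋ)=(0.223941, -0.315084)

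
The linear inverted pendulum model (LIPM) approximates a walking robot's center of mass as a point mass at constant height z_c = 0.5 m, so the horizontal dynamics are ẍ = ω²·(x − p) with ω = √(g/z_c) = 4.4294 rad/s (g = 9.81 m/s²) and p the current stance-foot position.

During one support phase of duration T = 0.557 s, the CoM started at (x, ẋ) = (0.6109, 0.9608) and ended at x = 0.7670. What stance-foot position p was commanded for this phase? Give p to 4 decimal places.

p = 0.8364

ωT = 4.4294·0.557 = 2.467176; cosh(ωT) = 5.936965, sinh(ωT) = 5.852140
x(T) = p + (x₀−p)·cosh(ωT) + (ẋ₀/ω)·sinh(ωT) ⇒ p·(1 − cosh) = x(T) − x₀·cosh − (ẋ₀/ω)·sinh
numerator   = 0.7670 − (0.6109)·5.936965 − (0.9608/4.4294)·5.852140 = -4.129304
denominator = 1 − 5.936965 = -4.936965
p = -4.129304 / -4.936965 = 0.8364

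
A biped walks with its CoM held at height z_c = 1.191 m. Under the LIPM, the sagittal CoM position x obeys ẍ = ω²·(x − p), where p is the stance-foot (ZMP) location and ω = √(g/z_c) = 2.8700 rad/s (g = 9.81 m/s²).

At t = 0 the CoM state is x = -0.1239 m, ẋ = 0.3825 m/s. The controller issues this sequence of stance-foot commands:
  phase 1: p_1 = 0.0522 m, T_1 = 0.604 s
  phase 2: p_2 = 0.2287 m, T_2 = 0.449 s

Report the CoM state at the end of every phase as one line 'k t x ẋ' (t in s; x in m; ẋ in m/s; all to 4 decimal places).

phase 1: p=0.0522, T=0.604, ωT=1.733480, cosh=2.918493, sinh=2.741825; start (x,ẋ)=(-0.123900, 0.382500) → end (x,ẋ)=(-0.096329, -0.269414)
phase 2: p=0.2287, T=0.449, ωT=1.288630, cosh=1.951731, sinh=1.676082; start (x,ẋ)=(-0.096329, -0.269414) → end (x,ẋ)=(-0.563007, -2.089330)

1 0.6040 -0.0963 -0.2694
2 1.0530 -0.5630 -2.0893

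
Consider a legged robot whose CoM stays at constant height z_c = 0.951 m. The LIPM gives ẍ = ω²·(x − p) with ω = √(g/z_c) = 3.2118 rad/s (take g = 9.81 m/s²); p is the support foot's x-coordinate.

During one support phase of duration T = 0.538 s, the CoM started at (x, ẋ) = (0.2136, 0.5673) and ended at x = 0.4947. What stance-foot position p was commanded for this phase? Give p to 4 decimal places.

ωT = 3.2118·0.538 = 1.727948; cosh(ωT) = 2.903371, sinh(ωT) = 2.725722
x(T) = p + (x₀−p)·cosh(ωT) + (ẋ₀/ω)·sinh(ωT) ⇒ p·(1 − cosh) = x(T) − x₀·cosh − (ẋ₀/ω)·sinh
numerator   = 0.4947 − (0.2136)·2.903371 − (0.5673/3.2118)·2.725722 = -0.606904
denominator = 1 − 2.903371 = -1.903371
p = -0.606904 / -1.903371 = 0.3189

p = 0.3189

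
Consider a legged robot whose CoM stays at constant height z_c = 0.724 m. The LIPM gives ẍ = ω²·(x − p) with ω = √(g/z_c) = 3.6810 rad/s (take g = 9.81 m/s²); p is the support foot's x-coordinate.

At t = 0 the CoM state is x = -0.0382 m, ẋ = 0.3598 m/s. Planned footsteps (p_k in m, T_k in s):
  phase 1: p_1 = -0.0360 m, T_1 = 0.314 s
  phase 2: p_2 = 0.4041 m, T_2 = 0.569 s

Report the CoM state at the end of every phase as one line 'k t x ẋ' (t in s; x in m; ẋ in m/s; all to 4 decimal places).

phase 1: p=-0.0360, T=0.314, ωT=1.155834, cosh=1.745733, sinh=1.430938; start (x,ẋ)=(-0.038200, 0.359800) → end (x,ẋ)=(0.100027, 0.616527)
phase 2: p=0.4041, T=0.569, ωT=2.094489, cosh=4.122212, sinh=3.999078; start (x,ẋ)=(0.100027, 0.616527) → end (x,ẋ)=(-0.179553, -1.934690)

1 0.3140 0.1000 0.6165
2 0.8830 -0.1796 -1.9347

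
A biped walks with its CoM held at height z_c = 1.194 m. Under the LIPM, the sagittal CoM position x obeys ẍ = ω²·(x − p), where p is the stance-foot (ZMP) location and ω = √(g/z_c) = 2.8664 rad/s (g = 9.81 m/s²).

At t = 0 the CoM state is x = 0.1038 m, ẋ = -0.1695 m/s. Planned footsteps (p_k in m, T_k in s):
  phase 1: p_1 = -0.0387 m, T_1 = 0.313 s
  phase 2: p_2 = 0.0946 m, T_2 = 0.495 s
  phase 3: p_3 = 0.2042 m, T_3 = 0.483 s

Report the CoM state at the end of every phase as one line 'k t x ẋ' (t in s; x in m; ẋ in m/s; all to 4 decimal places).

phase 1: p=-0.0387, T=0.313, ωT=0.897183, cosh=1.430201, sinh=1.022484; start (x,ẋ)=(0.103800, -0.169500) → end (x,ẋ)=(0.104641, 0.175227)
phase 2: p=0.0946, T=0.495, ωT=1.418868, cosh=2.187214, sinh=1.945226; start (x,ẋ)=(0.104641, 0.175227) → end (x,ẋ)=(0.235475, 0.439243)
phase 3: p=0.2042, T=0.483, ωT=1.384471, cosh=2.121585, sinh=1.871129; start (x,ẋ)=(0.235475, 0.439243) → end (x,ẋ)=(0.557282, 1.099633)

1 0.3130 0.1046 0.1752
2 0.8080 0.2355 0.4392
3 1.2910 0.5573 1.0996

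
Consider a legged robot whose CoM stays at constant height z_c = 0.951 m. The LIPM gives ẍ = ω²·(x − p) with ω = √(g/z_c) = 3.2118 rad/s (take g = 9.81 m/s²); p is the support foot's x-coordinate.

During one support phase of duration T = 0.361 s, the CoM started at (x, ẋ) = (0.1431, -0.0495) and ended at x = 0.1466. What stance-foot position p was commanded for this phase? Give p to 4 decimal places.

ωT = 3.2118·0.361 = 1.159460; cosh(ωT) = 1.750933, sinh(ωT) = 1.437277
x(T) = p + (x₀−p)·cosh(ωT) + (ẋ₀/ω)·sinh(ωT) ⇒ p·(1 − cosh) = x(T) − x₀·cosh − (ẋ₀/ω)·sinh
numerator   = 0.1466 − (0.1431)·1.750933 − (-0.0495/3.2118)·1.437277 = -0.081807
denominator = 1 − 1.750933 = -0.750933
p = -0.081807 / -0.750933 = 0.1089

p = 0.1089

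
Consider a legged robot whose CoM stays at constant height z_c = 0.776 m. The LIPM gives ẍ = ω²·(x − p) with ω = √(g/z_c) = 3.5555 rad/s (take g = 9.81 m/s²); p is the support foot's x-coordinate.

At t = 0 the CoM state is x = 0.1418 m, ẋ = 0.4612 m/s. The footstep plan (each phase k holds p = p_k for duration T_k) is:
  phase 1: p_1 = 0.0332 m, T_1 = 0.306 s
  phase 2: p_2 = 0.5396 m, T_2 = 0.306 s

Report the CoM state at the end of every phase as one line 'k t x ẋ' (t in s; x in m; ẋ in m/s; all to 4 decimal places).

phase 1: p=0.0332, T=0.306, ωT=1.087983, cosh=1.652588, sinh=1.315693; start (x,ẋ)=(0.141800, 0.461200) → end (x,ẋ)=(0.383336, 1.270199)
phase 2: p=0.5396, T=0.306, ωT=1.087983, cosh=1.652588, sinh=1.315693; start (x,ẋ)=(0.383336, 1.270199) → end (x,ẋ)=(0.751389, 1.368119)

1 0.3060 0.3833 1.2702
2 0.6120 0.7514 1.3681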